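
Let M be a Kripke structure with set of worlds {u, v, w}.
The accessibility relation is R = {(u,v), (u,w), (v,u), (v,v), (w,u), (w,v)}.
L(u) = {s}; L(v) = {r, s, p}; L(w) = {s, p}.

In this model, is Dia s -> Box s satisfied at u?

Yes

At u: Dia s is true, Box s is true, so Dia s -> Box s is true.
  At u: Dia s requires s at some successor in {v, w}.
    s holds at v, so Dia s is true at u.
  At u: Box s requires s at every successor {v, w}.
    At v: s is true.
    At w: s is true.
  So Box s is true at u.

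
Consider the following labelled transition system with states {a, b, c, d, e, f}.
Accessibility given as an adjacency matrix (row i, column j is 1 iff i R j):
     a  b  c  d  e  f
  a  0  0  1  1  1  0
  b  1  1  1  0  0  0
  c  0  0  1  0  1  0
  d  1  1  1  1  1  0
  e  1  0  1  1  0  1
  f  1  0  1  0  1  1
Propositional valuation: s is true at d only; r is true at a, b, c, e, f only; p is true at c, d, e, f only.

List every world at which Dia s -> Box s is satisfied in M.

b, c, f

Let φ = Dia s -> Box s. Evaluate φ at each world:
  a (successors {c, d, e}): φ is false.
  b (successors {a, b, c}): φ is true.
  c (successors {c, e}): φ is true.
  d (successors {a, b, c, d, e}): φ is false.
  e (successors {a, c, d, f}): φ is false.
  f (successors {a, c, e, f}): φ is true.
For instance, at a:
  At a: Dia s is true, Box s is false, so Dia s -> Box s is false.
    At a: Dia s requires s at some successor in {c, d, e}.
      s holds at d, so Dia s is true at a.
    At a: Box s requires s at every successor {c, d, e}.
      s fails at c, so Box s is false at a.
Satisfying worlds: {b, c, f}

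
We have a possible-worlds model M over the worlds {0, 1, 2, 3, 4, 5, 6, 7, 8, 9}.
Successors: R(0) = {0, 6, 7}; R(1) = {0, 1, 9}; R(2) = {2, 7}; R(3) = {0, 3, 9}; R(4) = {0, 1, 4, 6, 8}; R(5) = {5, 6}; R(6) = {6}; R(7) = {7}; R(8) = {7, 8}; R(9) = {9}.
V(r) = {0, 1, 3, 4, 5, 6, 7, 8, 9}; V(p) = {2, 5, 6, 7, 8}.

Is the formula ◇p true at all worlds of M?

Let φ = ◇p. Evaluate φ at each world:
  0 (successors {0, 6, 7}): φ is true.
  1 (successors {0, 1, 9}): φ is false.
  2 (successors {2, 7}): φ is true.
  3 (successors {0, 3, 9}): φ is false.
  4 (successors {0, 1, 4, 6, 8}): φ is true.
  5 (successors {5, 6}): φ is true.
  6 (successors {6}): φ is true.
  7 (successors {7}): φ is true.
  8 (successors {7, 8}): φ is true.
  9 (successors {9}): φ is false.
Detail at 1 (counterexample):
  At 1: ◇p requires p at some successor in {0, 1, 9}.
    At 0: p is false.
    At 1: p is false.
    At 9: p is false.
  So ◇p is false at 1.

No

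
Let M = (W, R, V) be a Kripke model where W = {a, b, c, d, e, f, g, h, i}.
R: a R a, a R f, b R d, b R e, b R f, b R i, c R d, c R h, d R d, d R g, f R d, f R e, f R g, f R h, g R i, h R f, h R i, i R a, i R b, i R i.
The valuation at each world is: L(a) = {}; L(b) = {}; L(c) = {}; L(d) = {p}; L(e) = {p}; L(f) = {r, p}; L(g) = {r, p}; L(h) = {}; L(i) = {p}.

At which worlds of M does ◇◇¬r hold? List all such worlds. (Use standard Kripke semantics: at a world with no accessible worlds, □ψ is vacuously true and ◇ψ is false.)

a, b, c, d, f, g, h, i

Recall that ◇ψ holds at a world iff ψ holds at some accessible world.
Let φ = ◇◇¬r. Evaluate φ at each world:
  a (successors {a, f}): φ is true.
  b (successors {d, e, f, i}): φ is true.
  c (successors {d, h}): φ is true.
  d (successors {d, g}): φ is true.
  e (successors ∅): φ is false.
  f (successors {d, e, g, h}): φ is true.
  g (successors {i}): φ is true.
  h (successors {f, i}): φ is true.
  i (successors {a, b, i}): φ is true.
For instance, at g:
  At g: ◇◇¬r requires ◇¬r at some successor in {i}.
    ◇¬r holds at i, so ◇◇¬r is true at g.
      At i: ◇¬r requires ¬r at some successor in {a, b, i}.
        ¬r holds at a, so ◇¬r is true at i.
Satisfying worlds: {a, b, c, d, f, g, h, i}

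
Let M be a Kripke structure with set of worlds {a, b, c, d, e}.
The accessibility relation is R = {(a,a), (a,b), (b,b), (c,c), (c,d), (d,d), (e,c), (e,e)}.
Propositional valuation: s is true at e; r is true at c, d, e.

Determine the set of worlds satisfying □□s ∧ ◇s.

Let φ = □□s ∧ ◇s. Evaluate φ at each world:
  a (successors {a, b}): φ is false.
  b (successors {b}): φ is false.
  c (successors {c, d}): φ is false.
  d (successors {d}): φ is false.
  e (successors {c, e}): φ is false.
For instance, at c:
  At c: □□s is false, ◇s is false, so □□s ∧ ◇s is false.
    At c: □□s requires □s at every successor {c, d}.
      □s fails at c, so □□s is false at c.
    At c: ◇s requires s at some successor in {c, d}.
      At c: s is false.
      At d: s is false.
    So ◇s is false at c.
Satisfying worlds: none.

none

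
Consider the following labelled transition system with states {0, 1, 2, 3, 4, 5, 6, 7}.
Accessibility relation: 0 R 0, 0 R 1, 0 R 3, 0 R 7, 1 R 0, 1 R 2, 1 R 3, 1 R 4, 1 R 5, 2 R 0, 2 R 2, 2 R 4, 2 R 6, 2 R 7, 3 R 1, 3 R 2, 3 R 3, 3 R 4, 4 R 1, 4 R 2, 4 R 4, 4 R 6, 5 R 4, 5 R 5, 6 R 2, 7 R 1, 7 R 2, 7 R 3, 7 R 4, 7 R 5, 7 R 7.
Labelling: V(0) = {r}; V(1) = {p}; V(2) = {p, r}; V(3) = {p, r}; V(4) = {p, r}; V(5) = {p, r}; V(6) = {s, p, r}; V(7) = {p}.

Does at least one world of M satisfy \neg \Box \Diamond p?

Let φ = \neg \Box \Diamond p. Evaluate φ at each world:
  0 (successors {0, 1, 3, 7}): φ is false.
  1 (successors {0, 2, 3, 4, 5}): φ is false.
  2 (successors {0, 2, 4, 6, 7}): φ is false.
  3 (successors {1, 2, 3, 4}): φ is false.
  4 (successors {1, 2, 4, 6}): φ is false.
  5 (successors {4, 5}): φ is false.
  6 (successors {2}): φ is false.
  7 (successors {1, 2, 3, 4, 5, 7}): φ is false.
For instance, at 0:
  At 0: \Box \Diamond p is true, so \neg \Box \Diamond p is false.
    At 0: \Box \Diamond p requires \Diamond p at every successor {0, 1, 3, 7}.
      At 0: \Diamond p is true.
      At 1: \Diamond p is true.
      At 3: \Diamond p is true.
      At 7: \Diamond p is true.
    So \Box \Diamond p is true at 0.

No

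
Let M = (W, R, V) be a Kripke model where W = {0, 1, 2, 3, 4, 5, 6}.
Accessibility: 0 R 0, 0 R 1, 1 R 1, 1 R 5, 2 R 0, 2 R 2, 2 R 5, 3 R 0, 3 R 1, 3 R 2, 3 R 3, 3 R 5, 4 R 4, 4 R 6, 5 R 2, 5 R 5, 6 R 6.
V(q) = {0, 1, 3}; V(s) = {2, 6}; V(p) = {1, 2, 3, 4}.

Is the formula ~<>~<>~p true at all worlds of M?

Yes

Let φ = ~<>~<>~p. Evaluate φ at each world:
  0 (successors {0, 1}): φ is true.
  1 (successors {1, 5}): φ is true.
  2 (successors {0, 2, 5}): φ is true.
  3 (successors {0, 1, 2, 3, 5}): φ is true.
  4 (successors {4, 6}): φ is true.
  5 (successors {2, 5}): φ is true.
  6 (successors {6}): φ is true.
For instance, at 6:
  At 6: <>~<>~p is false, so ~<>~<>~p is true.
    At 6: <>~<>~p requires ~<>~p at some successor in {6}.
      At 6: ~<>~p is false.
    So <>~<>~p is false at 6.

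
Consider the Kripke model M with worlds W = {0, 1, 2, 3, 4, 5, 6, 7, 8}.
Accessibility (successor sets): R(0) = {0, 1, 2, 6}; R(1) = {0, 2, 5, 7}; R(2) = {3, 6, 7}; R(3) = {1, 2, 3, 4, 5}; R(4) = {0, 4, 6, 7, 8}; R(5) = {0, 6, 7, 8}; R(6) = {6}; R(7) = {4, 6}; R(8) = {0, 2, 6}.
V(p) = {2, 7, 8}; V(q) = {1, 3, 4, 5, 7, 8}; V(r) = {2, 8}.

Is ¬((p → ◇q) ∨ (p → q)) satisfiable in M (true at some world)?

No

Let φ = ¬((p → ◇q) ∨ (p → q)). Evaluate φ at each world:
  0 (successors {0, 1, 2, 6}): φ is false.
  1 (successors {0, 2, 5, 7}): φ is false.
  2 (successors {3, 6, 7}): φ is false.
  3 (successors {1, 2, 3, 4, 5}): φ is false.
  4 (successors {0, 4, 6, 7, 8}): φ is false.
  5 (successors {0, 6, 7, 8}): φ is false.
  6 (successors {6}): φ is false.
  7 (successors {4, 6}): φ is false.
  8 (successors {0, 2, 6}): φ is false.
For instance, at 4:
  At 4: (p → ◇q) ∨ (p → q) is true, so ¬((p → ◇q) ∨ (p → q)) is false.
    At 4: p → ◇q is true, p → q is true, so (p → ◇q) ∨ (p → q) is true.
      At 4: p is false, ◇q is true, so p → ◇q is true.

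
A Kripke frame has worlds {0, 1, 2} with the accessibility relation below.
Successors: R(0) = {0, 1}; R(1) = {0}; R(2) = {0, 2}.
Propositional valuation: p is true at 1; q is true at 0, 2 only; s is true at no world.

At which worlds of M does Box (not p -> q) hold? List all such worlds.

Let φ = Box (not p -> q). Evaluate φ at each world:
  0 (successors {0, 1}): φ is true.
  1 (successors {0}): φ is true.
  2 (successors {0, 2}): φ is true.
For instance, at 1:
  At 1: Box (not p -> q) requires not p -> q at every successor {0}.
    At 0: not p -> q is true.
  So Box (not p -> q) is true at 1.
Satisfying worlds: {0, 1, 2}

0, 1, 2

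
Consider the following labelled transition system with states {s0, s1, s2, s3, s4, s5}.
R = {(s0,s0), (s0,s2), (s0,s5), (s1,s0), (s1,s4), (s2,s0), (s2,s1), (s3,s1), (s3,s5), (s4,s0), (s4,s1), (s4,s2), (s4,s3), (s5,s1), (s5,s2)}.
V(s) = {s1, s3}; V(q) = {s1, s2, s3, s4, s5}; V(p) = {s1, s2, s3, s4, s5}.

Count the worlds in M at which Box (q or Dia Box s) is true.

Let φ = Box (q or Dia Box s). Evaluate φ at each world:
  s0 (successors {s0, s2, s5}): φ is false.
  s1 (successors {s0, s4}): φ is false.
  s2 (successors {s0, s1}): φ is false.
  s3 (successors {s1, s5}): φ is true.
  s4 (successors {s0, s1, s2, s3}): φ is false.
  s5 (successors {s1, s2}): φ is true.
For instance, at s4:
  At s4: Box (q or Dia Box s) requires q or Dia Box s at every successor {s0, s1, s2, s3}.
    q or Dia Box s fails at s0, so Box (q or Dia Box s) is false at s4.
      At s0: q is false, Dia Box s is false, so q or Dia Box s is false.
Satisfying worlds: {s3, s5}

2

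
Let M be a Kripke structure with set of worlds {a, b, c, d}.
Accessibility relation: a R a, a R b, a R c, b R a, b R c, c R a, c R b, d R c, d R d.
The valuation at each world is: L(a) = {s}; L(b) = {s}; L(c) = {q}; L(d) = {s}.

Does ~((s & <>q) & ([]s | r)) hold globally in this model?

Yes

Recall that []ψ holds at a world iff ψ holds at every accessible world, and <>ψ holds iff ψ holds at some accessible world.
Let φ = ~((s & <>q) & ([]s | r)). Evaluate φ at each world:
  a (successors {a, b, c}): φ is true.
  b (successors {a, c}): φ is true.
  c (successors {a, b}): φ is true.
  d (successors {c, d}): φ is true.
For instance, at a:
  At a: (s & <>q) & ([]s | r) is false, so ~((s & <>q) & ([]s | r)) is true.
    At a: s & <>q is true, []s | r is false, so (s & <>q) & ([]s | r) is false.
      At a: s is true, <>q is true, so s & <>q is true.
      At a: []s is false, r is false, so []s | r is false.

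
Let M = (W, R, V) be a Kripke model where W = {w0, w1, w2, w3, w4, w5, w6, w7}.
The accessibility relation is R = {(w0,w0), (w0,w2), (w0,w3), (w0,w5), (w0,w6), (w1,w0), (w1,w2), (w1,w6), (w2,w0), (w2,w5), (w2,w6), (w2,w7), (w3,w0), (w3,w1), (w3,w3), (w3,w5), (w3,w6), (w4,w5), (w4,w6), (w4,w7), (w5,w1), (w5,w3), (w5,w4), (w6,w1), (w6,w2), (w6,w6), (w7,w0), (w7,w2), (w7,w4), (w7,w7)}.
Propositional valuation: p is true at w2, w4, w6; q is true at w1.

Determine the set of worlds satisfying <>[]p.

Recall that []ψ holds at a world iff ψ holds at every accessible world, and <>ψ holds iff ψ holds at some accessible world.
Let φ = <>[]p. Evaluate φ at each world:
  w0 (successors {w0, w2, w3, w5, w6}): φ is false.
  w1 (successors {w0, w2, w6}): φ is false.
  w2 (successors {w0, w5, w6, w7}): φ is false.
  w3 (successors {w0, w1, w3, w5, w6}): φ is false.
  w4 (successors {w5, w6, w7}): φ is false.
  w5 (successors {w1, w3, w4}): φ is false.
  w6 (successors {w1, w2, w6}): φ is false.
  w7 (successors {w0, w2, w4, w7}): φ is false.
For instance, at w5:
  At w5: <>[]p requires []p at some successor in {w1, w3, w4}.
    At w1: []p is false.
    At w3: []p is false.
    At w4: []p is false.
  So <>[]p is false at w5.
Satisfying worlds: none.

none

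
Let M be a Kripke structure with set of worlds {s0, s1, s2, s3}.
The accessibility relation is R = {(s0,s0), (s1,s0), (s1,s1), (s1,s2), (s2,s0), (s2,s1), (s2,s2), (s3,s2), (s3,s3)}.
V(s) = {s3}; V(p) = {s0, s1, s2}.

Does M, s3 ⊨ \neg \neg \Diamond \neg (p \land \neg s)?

At s3: \neg \Diamond \neg (p \land \neg s) is false, so \neg \neg \Diamond \neg (p \land \neg s) is true.
  At s3: \Diamond \neg (p \land \neg s) is true, so \neg \Diamond \neg (p \land \neg s) is false.
    At s3: \Diamond \neg (p \land \neg s) requires \neg (p \land \neg s) at some successor in {s2, s3}.
      \neg (p \land \neg s) holds at s3, so \Diamond \neg (p \land \neg s) is true at s3.

Yes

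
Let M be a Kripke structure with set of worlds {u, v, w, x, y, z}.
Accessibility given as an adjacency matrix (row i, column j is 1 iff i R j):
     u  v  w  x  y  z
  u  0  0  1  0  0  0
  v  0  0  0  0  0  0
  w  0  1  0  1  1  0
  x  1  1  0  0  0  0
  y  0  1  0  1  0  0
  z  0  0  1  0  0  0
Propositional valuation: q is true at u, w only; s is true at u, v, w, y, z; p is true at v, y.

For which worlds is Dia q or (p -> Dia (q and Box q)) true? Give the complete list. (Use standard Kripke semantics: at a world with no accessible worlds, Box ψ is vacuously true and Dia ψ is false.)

u, w, x, z

Recall that Box ψ holds at a world iff ψ holds at every accessible world, and Dia ψ holds iff ψ holds at some accessible world.
Let φ = Dia q or (p -> Dia (q and Box q)). Evaluate φ at each world:
  u (successors {w}): φ is true.
  v (successors ∅): φ is false.
  w (successors {v, x, y}): φ is true.
  x (successors {u, v}): φ is true.
  y (successors {v, x}): φ is false.
  z (successors {w}): φ is true.
For instance, at w:
  At w: Dia q is false, p -> Dia (q and Box q) is true, so Dia q or (p -> Dia (q and Box q)) is true.
    At w: Dia q requires q at some successor in {v, x, y}.
      At v: q is false.
      At x: q is false.
      At y: q is false.
    So Dia q is false at w.
    At w: p is false, Dia (q and Box q) is false, so p -> Dia (q and Box q) is true.
      At w: Dia (q and Box q) requires q and Box q at some successor in {v, x, y}.
        At v: q and Box q is false.
        At x: q and Box q is false.
        At y: q and Box q is false.
      So Dia (q and Box q) is false at w.
Satisfying worlds: {u, w, x, z}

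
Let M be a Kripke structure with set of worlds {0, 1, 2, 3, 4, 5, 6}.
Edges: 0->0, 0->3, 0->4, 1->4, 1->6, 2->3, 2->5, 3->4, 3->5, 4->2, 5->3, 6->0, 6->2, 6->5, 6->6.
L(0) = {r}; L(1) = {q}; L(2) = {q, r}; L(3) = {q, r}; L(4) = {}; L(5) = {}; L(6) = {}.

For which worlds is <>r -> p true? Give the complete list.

1, 3

Recall that <>ψ holds at a world iff ψ holds at some accessible world.
Let φ = <>r -> p. Evaluate φ at each world:
  0 (successors {0, 3, 4}): φ is false.
  1 (successors {4, 6}): φ is true.
  2 (successors {3, 5}): φ is false.
  3 (successors {4, 5}): φ is true.
  4 (successors {2}): φ is false.
  5 (successors {3}): φ is false.
  6 (successors {0, 2, 5, 6}): φ is false.
For instance, at 4:
  At 4: <>r is true, p is false, so <>r -> p is false.
    At 4: <>r requires r at some successor in {2}.
      r holds at 2, so <>r is true at 4.
Satisfying worlds: {1, 3}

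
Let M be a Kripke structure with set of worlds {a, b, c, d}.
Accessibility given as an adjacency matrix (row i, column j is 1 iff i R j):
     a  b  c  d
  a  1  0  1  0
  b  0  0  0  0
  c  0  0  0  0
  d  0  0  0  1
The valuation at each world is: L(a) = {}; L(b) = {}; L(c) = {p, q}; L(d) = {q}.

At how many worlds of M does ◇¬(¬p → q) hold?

Recall that ◇ψ holds at a world iff ψ holds at some accessible world.
Let φ = ◇¬(¬p → q). Evaluate φ at each world:
  a (successors {a, c}): φ is true.
  b (successors ∅): φ is false.
  c (successors ∅): φ is false.
  d (successors {d}): φ is false.
For instance, at d:
  At d: ◇¬(¬p → q) requires ¬(¬p → q) at some successor in {d}.
    At d: ¬(¬p → q) is false.
  So ◇¬(¬p → q) is false at d.
Satisfying worlds: {a}

1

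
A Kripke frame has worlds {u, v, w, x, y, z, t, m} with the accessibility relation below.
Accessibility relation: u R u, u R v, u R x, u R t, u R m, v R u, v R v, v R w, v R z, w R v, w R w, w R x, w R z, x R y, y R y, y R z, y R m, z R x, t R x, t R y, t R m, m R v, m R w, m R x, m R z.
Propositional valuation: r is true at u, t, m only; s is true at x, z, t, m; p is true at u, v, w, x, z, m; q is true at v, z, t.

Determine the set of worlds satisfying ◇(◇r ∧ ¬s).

u, v, w, x, y, t, m

Recall that ◇ψ holds at a world iff ψ holds at some accessible world.
Let φ = ◇(◇r ∧ ¬s). Evaluate φ at each world:
  u (successors {u, v, x, t, m}): φ is true.
  v (successors {u, v, w, z}): φ is true.
  w (successors {v, w, x, z}): φ is true.
  x (successors {y}): φ is true.
  y (successors {y, z, m}): φ is true.
  z (successors {x}): φ is false.
  t (successors {x, y, m}): φ is true.
  m (successors {v, w, x, z}): φ is true.
For instance, at w:
  At w: ◇(◇r ∧ ¬s) requires ◇r ∧ ¬s at some successor in {v, w, x, z}.
    ◇r ∧ ¬s holds at v, so ◇(◇r ∧ ¬s) is true at w.
      At v: ◇r is true, ¬s is true, so ◇r ∧ ¬s is true.
Satisfying worlds: {u, v, w, x, y, t, m}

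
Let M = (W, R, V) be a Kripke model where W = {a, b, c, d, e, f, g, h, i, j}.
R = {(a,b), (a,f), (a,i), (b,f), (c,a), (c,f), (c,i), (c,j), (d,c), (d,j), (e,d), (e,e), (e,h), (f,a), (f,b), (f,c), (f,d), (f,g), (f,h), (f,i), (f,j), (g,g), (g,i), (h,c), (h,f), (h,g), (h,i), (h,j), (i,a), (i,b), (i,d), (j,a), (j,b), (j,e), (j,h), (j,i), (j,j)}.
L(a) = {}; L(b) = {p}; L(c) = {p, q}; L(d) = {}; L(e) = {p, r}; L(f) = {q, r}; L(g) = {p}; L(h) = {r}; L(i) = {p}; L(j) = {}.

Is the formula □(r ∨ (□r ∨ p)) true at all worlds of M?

No

Let φ = □(r ∨ (□r ∨ p)). Evaluate φ at each world:
  a (successors {b, f, i}): φ is true.
  b (successors {f}): φ is true.
  c (successors {a, f, i, j}): φ is false.
  d (successors {c, j}): φ is false.
  e (successors {d, e, h}): φ is false.
  f (successors {a, b, c, d, g, h, i, j}): φ is false.
  g (successors {g, i}): φ is true.
  h (successors {c, f, g, i, j}): φ is false.
  i (successors {a, b, d}): φ is false.
  j (successors {a, b, e, h, i, j}): φ is false.
Detail at c (counterexample):
  At c: □(r ∨ (□r ∨ p)) requires r ∨ (□r ∨ p) at every successor {a, f, i, j}.
    r ∨ (□r ∨ p) fails at a, so □(r ∨ (□r ∨ p)) is false at c.
      At a: r is false, □r ∨ p is false, so r ∨ (□r ∨ p) is false.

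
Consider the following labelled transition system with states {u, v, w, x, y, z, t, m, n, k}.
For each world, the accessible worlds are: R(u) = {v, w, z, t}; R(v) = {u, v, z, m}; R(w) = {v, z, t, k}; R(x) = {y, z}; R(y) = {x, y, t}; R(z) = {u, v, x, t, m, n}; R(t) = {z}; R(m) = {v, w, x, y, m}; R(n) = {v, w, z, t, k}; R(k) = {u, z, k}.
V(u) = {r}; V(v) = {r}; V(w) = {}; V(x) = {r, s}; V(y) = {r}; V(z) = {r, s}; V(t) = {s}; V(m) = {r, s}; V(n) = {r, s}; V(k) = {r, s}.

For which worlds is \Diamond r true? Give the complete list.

Recall that \Diamond ψ holds at a world iff ψ holds at some accessible world.
Let φ = \Diamond r. Evaluate φ at each world:
  u (successors {v, w, z, t}): φ is true.
  v (successors {u, v, z, m}): φ is true.
  w (successors {v, z, t, k}): φ is true.
  x (successors {y, z}): φ is true.
  y (successors {x, y, t}): φ is true.
  z (successors {u, v, x, t, m, n}): φ is true.
  t (successors {z}): φ is true.
  m (successors {v, w, x, y, m}): φ is true.
  n (successors {v, w, z, t, k}): φ is true.
  k (successors {u, z, k}): φ is true.
For instance, at x:
  At x: \Diamond r requires r at some successor in {y, z}.
    r holds at y, so \Diamond r is true at x.
Satisfying worlds: {u, v, w, x, y, z, t, m, n, k}

u, v, w, x, y, z, t, m, n, k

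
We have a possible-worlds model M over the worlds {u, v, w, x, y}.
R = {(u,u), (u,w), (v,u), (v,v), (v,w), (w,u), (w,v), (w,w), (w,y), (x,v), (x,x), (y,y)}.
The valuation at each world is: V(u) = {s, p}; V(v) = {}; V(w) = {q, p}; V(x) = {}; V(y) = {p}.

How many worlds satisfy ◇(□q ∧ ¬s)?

0

Let φ = ◇(□q ∧ ¬s). Evaluate φ at each world:
  u (successors {u, w}): φ is false.
  v (successors {u, v, w}): φ is false.
  w (successors {u, v, w, y}): φ is false.
  x (successors {v, x}): φ is false.
  y (successors {y}): φ is false.
For instance, at u:
  At u: ◇(□q ∧ ¬s) requires □q ∧ ¬s at some successor in {u, w}.
    At u: □q ∧ ¬s is false.
    At w: □q ∧ ¬s is false.
  So ◇(□q ∧ ¬s) is false at u.
Satisfying worlds: none.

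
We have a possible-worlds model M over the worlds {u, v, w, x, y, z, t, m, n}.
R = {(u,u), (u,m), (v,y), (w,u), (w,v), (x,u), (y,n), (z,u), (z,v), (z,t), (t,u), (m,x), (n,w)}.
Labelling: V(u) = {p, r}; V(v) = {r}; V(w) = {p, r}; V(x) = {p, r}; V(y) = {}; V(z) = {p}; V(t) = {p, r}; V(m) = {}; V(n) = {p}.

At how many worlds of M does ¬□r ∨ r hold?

6

Recall that □ψ holds at a world iff ψ holds at every accessible world, and ◇ψ holds iff ψ holds at some accessible world.
Let φ = ¬□r ∨ r. Evaluate φ at each world:
  u (successors {u, m}): φ is true.
  v (successors {y}): φ is true.
  w (successors {u, v}): φ is true.
  x (successors {u}): φ is true.
  y (successors {n}): φ is true.
  z (successors {u, v, t}): φ is false.
  t (successors {u}): φ is true.
  m (successors {x}): φ is false.
  n (successors {w}): φ is false.
For instance, at x:
  At x: ¬□r is false, r is true, so ¬□r ∨ r is true.
    At x: □r is true, so ¬□r is false.
      At x: □r requires r at every successor {u}.
        At u: r is true.
      So □r is true at x.
Satisfying worlds: {u, v, w, x, y, t}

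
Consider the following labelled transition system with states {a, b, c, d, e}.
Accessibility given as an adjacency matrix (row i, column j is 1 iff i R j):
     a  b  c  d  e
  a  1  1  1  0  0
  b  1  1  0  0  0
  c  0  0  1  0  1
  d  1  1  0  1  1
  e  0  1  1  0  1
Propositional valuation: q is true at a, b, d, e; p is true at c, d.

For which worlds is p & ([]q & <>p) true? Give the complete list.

d

Let φ = p & ([]q & <>p). Evaluate φ at each world:
  a (successors {a, b, c}): φ is false.
  b (successors {a, b}): φ is false.
  c (successors {c, e}): φ is false.
  d (successors {a, b, d, e}): φ is true.
  e (successors {b, c, e}): φ is false.
For instance, at b:
  At b: p is false, []q & <>p is false, so p & ([]q & <>p) is false.
    At b: []q is true, <>p is false, so []q & <>p is false.
      At b: []q requires q at every successor {a, b}.
        At a: q is true.
        At b: q is true.
      So []q is true at b.
      At b: <>p requires p at some successor in {a, b}.
        At a: p is false.
        At b: p is false.
      So <>p is false at b.
Satisfying worlds: {d}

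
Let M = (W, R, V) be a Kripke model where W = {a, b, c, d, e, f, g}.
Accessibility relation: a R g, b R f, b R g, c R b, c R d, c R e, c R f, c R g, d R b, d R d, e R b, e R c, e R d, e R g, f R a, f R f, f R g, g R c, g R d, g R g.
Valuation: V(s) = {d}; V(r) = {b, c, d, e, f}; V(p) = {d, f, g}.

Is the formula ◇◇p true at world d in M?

At d: ◇◇p requires ◇p at some successor in {b, d}.
  ◇p holds at b, so ◇◇p is true at d.
    At b: ◇p requires p at some successor in {f, g}.
      p holds at f, so ◇p is true at b.

Yes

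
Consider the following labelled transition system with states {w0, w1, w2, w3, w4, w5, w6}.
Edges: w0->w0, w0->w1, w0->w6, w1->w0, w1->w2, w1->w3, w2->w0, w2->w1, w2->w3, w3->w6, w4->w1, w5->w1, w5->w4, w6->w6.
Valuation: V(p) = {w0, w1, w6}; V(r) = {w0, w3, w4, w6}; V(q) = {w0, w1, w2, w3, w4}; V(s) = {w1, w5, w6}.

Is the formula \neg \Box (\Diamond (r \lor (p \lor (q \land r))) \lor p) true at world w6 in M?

No

Recall that \Box ψ holds at a world iff ψ holds at every accessible world, and \Diamond ψ holds iff ψ holds at some accessible world.
At w6: \Box (\Diamond (r \lor (p \lor (q \land r))) \lor p) is true, so \neg \Box (\Diamond (r \lor (p \lor (q \land r))) \lor p) is false.
  At w6: \Box (\Diamond (r \lor (p \lor (q \land r))) \lor p) requires \Diamond (r \lor (p \lor (q \land r))) \lor p at every successor {w6}.
      At w6: \Diamond (r \lor (p \lor (q \land r))) is true, p is true, so \Diamond (r \lor (p \lor (q \land r))) \lor p is true.
  So \Box (\Diamond (r \lor (p \lor (q \land r))) \lor p) is true at w6.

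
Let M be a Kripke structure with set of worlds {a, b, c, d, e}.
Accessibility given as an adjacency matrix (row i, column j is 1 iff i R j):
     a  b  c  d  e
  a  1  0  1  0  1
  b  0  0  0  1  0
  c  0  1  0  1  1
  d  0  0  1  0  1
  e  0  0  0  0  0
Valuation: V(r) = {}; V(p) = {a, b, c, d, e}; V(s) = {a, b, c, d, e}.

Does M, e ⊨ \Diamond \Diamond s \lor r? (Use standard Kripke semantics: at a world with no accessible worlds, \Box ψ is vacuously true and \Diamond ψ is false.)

At e: \Diamond \Diamond s is false, r is false, so \Diamond \Diamond s \lor r is false.
  At e: no accessible worlds, so \Diamond \Diamond s is false.

No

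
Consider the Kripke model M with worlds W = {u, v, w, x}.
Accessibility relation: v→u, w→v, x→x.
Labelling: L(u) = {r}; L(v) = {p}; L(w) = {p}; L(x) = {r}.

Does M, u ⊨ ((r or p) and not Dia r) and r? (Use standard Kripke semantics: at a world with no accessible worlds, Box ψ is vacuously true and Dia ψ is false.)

Yes

At u: (r or p) and not Dia r is true, r is true, so ((r or p) and not Dia r) and r is true.
  At u: r or p is true, not Dia r is true, so (r or p) and not Dia r is true.
    At u: Dia r is false, so not Dia r is true.
      At u: no accessible worlds, so Dia r is false.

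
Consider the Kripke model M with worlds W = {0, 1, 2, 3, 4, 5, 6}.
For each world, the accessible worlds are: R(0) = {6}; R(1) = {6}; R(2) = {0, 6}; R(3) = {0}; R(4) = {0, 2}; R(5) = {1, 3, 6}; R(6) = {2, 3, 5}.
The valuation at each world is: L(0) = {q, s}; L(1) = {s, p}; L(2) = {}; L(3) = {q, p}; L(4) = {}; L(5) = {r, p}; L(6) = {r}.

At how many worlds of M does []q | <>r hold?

Let φ = []q | <>r. Evaluate φ at each world:
  0 (successors {6}): φ is true.
  1 (successors {6}): φ is true.
  2 (successors {0, 6}): φ is true.
  3 (successors {0}): φ is true.
  4 (successors {0, 2}): φ is false.
  5 (successors {1, 3, 6}): φ is true.
  6 (successors {2, 3, 5}): φ is true.
For instance, at 2:
  At 2: []q is false, <>r is true, so []q | <>r is true.
    At 2: []q requires q at every successor {0, 6}.
      q fails at 6, so []q is false at 2.
    At 2: <>r requires r at some successor in {0, 6}.
      r holds at 6, so <>r is true at 2.
Satisfying worlds: {0, 1, 2, 3, 5, 6}

6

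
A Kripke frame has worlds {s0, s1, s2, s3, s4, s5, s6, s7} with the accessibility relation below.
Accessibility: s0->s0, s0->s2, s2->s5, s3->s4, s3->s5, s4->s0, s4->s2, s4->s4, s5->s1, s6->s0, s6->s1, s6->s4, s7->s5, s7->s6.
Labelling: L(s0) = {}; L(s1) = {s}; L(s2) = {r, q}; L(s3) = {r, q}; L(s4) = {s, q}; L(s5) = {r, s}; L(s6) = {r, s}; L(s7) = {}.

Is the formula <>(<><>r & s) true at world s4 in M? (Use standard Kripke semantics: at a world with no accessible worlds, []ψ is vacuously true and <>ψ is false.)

Yes

Recall that <>ψ holds at a world iff ψ holds at some accessible world.
At s4: <>(<><>r & s) requires <><>r & s at some successor in {s0, s2, s4}.
  <><>r & s holds at s4, so <>(<><>r & s) is true at s4.
    At s4: <><>r is true, s is true, so <><>r & s is true.
      At s4: <><>r requires <>r at some successor in {s0, s2, s4}.
        <>r holds at s0, so <><>r is true at s4.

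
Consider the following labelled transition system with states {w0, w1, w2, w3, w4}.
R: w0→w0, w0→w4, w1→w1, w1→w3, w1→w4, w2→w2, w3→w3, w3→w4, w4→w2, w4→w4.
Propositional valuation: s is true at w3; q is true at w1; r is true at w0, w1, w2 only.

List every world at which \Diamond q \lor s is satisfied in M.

w1, w3

Recall that \Diamond ψ holds at a world iff ψ holds at some accessible world.
Let φ = \Diamond q \lor s. Evaluate φ at each world:
  w0 (successors {w0, w4}): φ is false.
  w1 (successors {w1, w3, w4}): φ is true.
  w2 (successors {w2}): φ is false.
  w3 (successors {w3, w4}): φ is true.
  w4 (successors {w2, w4}): φ is false.
For instance, at w3:
  At w3: \Diamond q is false, s is true, so \Diamond q \lor s is true.
    At w3: \Diamond q requires q at some successor in {w3, w4}.
      At w3: q is false.
      At w4: q is false.
    So \Diamond q is false at w3.
Satisfying worlds: {w1, w3}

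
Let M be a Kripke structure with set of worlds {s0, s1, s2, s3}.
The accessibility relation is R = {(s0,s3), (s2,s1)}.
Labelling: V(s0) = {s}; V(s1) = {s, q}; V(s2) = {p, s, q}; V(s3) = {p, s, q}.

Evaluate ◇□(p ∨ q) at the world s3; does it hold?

At s3: no accessible worlds, so ◇□(p ∨ q) is false.

No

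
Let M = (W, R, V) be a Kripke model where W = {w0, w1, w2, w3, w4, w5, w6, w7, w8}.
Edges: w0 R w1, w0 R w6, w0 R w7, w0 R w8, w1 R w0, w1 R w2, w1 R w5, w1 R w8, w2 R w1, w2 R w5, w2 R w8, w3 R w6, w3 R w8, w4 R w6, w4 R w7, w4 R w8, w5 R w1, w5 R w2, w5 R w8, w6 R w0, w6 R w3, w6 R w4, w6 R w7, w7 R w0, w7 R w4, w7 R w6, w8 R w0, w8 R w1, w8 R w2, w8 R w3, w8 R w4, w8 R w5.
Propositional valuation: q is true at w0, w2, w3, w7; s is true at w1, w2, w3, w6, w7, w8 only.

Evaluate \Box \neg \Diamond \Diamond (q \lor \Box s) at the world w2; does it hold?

No

Recall that \Box ψ holds at a world iff ψ holds at every accessible world, and \Diamond ψ holds iff ψ holds at some accessible world.
At w2: \Box \neg \Diamond \Diamond (q \lor \Box s) requires \neg \Diamond \Diamond (q \lor \Box s) at every successor {w1, w5, w8}.
  \neg \Diamond \Diamond (q \lor \Box s) fails at w1, so \Box \neg \Diamond \Diamond (q \lor \Box s) is false at w2.
    At w1: \Diamond \Diamond (q \lor \Box s) is true, so \neg \Diamond \Diamond (q \lor \Box s) is false.
      At w1: \Diamond \Diamond (q \lor \Box s) requires \Diamond (q \lor \Box s) at some successor in {w0, w2, w5, w8}.
        \Diamond (q \lor \Box s) holds at w0, so \Diamond \Diamond (q \lor \Box s) is true at w1.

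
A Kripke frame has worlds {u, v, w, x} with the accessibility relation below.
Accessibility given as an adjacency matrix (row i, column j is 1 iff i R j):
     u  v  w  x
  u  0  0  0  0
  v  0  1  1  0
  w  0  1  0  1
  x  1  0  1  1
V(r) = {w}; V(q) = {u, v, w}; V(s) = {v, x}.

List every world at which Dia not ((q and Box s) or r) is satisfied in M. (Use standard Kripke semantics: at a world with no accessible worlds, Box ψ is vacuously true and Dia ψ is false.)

Let φ = Dia not ((q and Box s) or r). Evaluate φ at each world:
  u (successors ∅): φ is false.
  v (successors {v, w}): φ is true.
  w (successors {v, x}): φ is true.
  x (successors {u, w, x}): φ is true.
For instance, at w:
  At w: Dia not ((q and Box s) or r) requires not ((q and Box s) or r) at some successor in {v, x}.
    not ((q and Box s) or r) holds at v, so Dia not ((q and Box s) or r) is true at w.
      At v: (q and Box s) or r is false, so not ((q and Box s) or r) is true.
Satisfying worlds: {v, w, x}

v, w, x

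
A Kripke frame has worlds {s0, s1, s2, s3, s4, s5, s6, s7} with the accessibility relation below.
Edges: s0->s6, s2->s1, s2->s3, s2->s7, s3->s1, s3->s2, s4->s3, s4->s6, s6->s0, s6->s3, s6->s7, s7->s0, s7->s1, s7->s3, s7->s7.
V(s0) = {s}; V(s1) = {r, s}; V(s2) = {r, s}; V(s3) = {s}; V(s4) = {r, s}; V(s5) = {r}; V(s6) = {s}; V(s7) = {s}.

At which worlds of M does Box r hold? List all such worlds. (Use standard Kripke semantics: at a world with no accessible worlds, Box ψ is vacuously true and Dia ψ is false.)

s1, s3, s5

Let φ = Box r. Evaluate φ at each world:
  s0 (successors {s6}): φ is false.
  s1 (successors ∅): φ is true.
  s2 (successors {s1, s3, s7}): φ is false.
  s3 (successors {s1, s2}): φ is true.
  s4 (successors {s3, s6}): φ is false.
  s5 (successors ∅): φ is true.
  s6 (successors {s0, s3, s7}): φ is false.
  s7 (successors {s0, s1, s3, s7}): φ is false.
For instance, at s0:
  At s0: Box r requires r at every successor {s6}.
    r fails at s6, so Box r is false at s0.
Satisfying worlds: {s1, s3, s5}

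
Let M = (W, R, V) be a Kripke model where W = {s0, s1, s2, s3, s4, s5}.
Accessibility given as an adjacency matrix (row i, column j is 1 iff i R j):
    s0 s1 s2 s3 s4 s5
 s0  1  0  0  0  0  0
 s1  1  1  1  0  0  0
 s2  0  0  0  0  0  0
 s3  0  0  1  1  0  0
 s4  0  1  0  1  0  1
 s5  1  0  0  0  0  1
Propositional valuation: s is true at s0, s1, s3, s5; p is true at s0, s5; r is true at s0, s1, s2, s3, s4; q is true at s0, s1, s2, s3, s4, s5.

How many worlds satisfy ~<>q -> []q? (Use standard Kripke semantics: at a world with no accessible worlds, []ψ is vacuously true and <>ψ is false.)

Let φ = ~<>q -> []q. Evaluate φ at each world:
  s0 (successors {s0}): φ is true.
  s1 (successors {s0, s1, s2}): φ is true.
  s2 (successors ∅): φ is true.
  s3 (successors {s2, s3}): φ is true.
  s4 (successors {s1, s3, s5}): φ is true.
  s5 (successors {s0, s5}): φ is true.
For instance, at s5:
  At s5: ~<>q is false, []q is true, so ~<>q -> []q is true.
    At s5: <>q is true, so ~<>q is false.
      At s5: <>q requires q at some successor in {s0, s5}.
        q holds at s0, so <>q is true at s5.
    At s5: []q requires q at every successor {s0, s5}.
      At s0: q is true.
      At s5: q is true.
    So []q is true at s5.
Satisfying worlds: {s0, s1, s2, s3, s4, s5}

6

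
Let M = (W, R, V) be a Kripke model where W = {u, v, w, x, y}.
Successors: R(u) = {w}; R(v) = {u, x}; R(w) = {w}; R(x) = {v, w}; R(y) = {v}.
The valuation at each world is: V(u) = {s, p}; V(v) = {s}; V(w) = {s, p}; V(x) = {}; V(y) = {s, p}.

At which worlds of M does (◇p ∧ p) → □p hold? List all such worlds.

u, v, w, x, y

Let φ = (◇p ∧ p) → □p. Evaluate φ at each world:
  u (successors {w}): φ is true.
  v (successors {u, x}): φ is true.
  w (successors {w}): φ is true.
  x (successors {v, w}): φ is true.
  y (successors {v}): φ is true.
For instance, at u:
  At u: ◇p ∧ p is true, □p is true, so (◇p ∧ p) → □p is true.
    At u: ◇p is true, p is true, so ◇p ∧ p is true.
      At u: ◇p requires p at some successor in {w}.
        p holds at w, so ◇p is true at u.
    At u: □p requires p at every successor {w}.
      At w: p is true.
    So □p is true at u.
Satisfying worlds: {u, v, w, x, y}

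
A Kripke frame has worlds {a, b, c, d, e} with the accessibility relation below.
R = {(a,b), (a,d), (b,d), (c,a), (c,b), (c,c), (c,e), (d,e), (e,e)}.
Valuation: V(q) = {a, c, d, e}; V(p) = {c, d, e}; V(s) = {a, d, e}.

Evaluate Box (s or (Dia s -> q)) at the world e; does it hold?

Yes

Recall that Box ψ holds at a world iff ψ holds at every accessible world, and Dia ψ holds iff ψ holds at some accessible world.
At e: Box (s or (Dia s -> q)) requires s or (Dia s -> q) at every successor {e}.
    At e: s is true, Dia s -> q is true, so s or (Dia s -> q) is true.
      At e: Dia s is true, q is true, so Dia s -> q is true.
So Box (s or (Dia s -> q)) is true at e.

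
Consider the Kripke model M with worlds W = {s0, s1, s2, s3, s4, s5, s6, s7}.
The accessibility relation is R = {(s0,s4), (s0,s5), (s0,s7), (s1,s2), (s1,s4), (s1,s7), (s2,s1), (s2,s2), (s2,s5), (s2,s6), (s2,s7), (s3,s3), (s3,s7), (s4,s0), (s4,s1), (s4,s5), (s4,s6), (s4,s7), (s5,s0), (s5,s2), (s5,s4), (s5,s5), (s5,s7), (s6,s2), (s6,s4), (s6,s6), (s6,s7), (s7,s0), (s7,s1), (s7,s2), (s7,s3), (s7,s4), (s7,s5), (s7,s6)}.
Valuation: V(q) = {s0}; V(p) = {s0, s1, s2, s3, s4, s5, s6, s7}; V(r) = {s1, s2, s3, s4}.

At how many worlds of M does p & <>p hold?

8

Recall that <>ψ holds at a world iff ψ holds at some accessible world.
Let φ = p & <>p. Evaluate φ at each world:
  s0 (successors {s4, s5, s7}): φ is true.
  s1 (successors {s2, s4, s7}): φ is true.
  s2 (successors {s1, s2, s5, s6, s7}): φ is true.
  s3 (successors {s3, s7}): φ is true.
  s4 (successors {s0, s1, s5, s6, s7}): φ is true.
  s5 (successors {s0, s2, s4, s5, s7}): φ is true.
  s6 (successors {s2, s4, s6, s7}): φ is true.
  s7 (successors {s0, s1, s2, s3, s4, s5, s6}): φ is true.
For instance, at s2:
  At s2: p is true, <>p is true, so p & <>p is true.
    At s2: <>p requires p at some successor in {s1, s2, s5, s6, s7}.
      p holds at s1, so <>p is true at s2.
Satisfying worlds: {s0, s1, s2, s3, s4, s5, s6, s7}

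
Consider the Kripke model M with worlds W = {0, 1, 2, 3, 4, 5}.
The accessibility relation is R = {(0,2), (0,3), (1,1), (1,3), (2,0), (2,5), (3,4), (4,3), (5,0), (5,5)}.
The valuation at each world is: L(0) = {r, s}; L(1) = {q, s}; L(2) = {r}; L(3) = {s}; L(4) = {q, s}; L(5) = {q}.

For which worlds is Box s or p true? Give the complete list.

Recall that Box ψ holds at a world iff ψ holds at every accessible world, and Dia ψ holds iff ψ holds at some accessible world.
Let φ = Box s or p. Evaluate φ at each world:
  0 (successors {2, 3}): φ is false.
  1 (successors {1, 3}): φ is true.
  2 (successors {0, 5}): φ is false.
  3 (successors {4}): φ is true.
  4 (successors {3}): φ is true.
  5 (successors {0, 5}): φ is false.
For instance, at 2:
  At 2: Box s is false, p is false, so Box s or p is false.
    At 2: Box s requires s at every successor {0, 5}.
      s fails at 5, so Box s is false at 2.
Satisfying worlds: {1, 3, 4}

1, 3, 4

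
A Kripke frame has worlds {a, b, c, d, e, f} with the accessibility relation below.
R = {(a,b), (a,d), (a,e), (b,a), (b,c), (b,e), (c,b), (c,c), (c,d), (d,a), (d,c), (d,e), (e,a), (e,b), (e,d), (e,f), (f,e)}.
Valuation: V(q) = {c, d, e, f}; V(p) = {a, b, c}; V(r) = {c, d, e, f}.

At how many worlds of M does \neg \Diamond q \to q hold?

Let φ = \neg \Diamond q \to q. Evaluate φ at each world:
  a (successors {b, d, e}): φ is true.
  b (successors {a, c, e}): φ is true.
  c (successors {b, c, d}): φ is true.
  d (successors {a, c, e}): φ is true.
  e (successors {a, b, d, f}): φ is true.
  f (successors {e}): φ is true.
For instance, at e:
  At e: \neg \Diamond q is false, q is true, so \neg \Diamond q \to q is true.
    At e: \Diamond q is true, so \neg \Diamond q is false.
      At e: \Diamond q requires q at some successor in {a, b, d, f}.
        q holds at d, so \Diamond q is true at e.
Satisfying worlds: {a, b, c, d, e, f}

6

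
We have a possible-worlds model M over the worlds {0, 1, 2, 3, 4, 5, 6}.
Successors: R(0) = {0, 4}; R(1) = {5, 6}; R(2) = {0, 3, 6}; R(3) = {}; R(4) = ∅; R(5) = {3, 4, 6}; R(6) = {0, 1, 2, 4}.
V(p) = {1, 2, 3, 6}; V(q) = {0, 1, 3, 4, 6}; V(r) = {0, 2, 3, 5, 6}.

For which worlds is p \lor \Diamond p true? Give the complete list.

1, 2, 3, 5, 6

Let φ = p \lor \Diamond p. Evaluate φ at each world:
  0 (successors {0, 4}): φ is false.
  1 (successors {5, 6}): φ is true.
  2 (successors {0, 3, 6}): φ is true.
  3 (successors ∅): φ is true.
  4 (successors ∅): φ is false.
  5 (successors {3, 4, 6}): φ is true.
  6 (successors {0, 1, 2, 4}): φ is true.
For instance, at 6:
  At 6: p is true, \Diamond p is true, so p \lor \Diamond p is true.
    At 6: \Diamond p requires p at some successor in {0, 1, 2, 4}.
      p holds at 1, so \Diamond p is true at 6.
Satisfying worlds: {1, 2, 3, 5, 6}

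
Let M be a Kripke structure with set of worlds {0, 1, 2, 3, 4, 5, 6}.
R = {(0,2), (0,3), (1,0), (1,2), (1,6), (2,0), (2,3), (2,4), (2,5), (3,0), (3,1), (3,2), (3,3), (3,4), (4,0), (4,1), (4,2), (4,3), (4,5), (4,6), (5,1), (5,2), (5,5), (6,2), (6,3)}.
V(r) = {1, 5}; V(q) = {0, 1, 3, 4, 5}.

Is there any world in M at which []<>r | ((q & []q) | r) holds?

Recall that []ψ holds at a world iff ψ holds at every accessible world, and <>ψ holds iff ψ holds at some accessible world.
Let φ = []<>r | ((q & []q) | r). Evaluate φ at each world:
  0 (successors {2, 3}): φ is true.
  1 (successors {0, 2, 6}): φ is true.
  2 (successors {0, 3, 4, 5}): φ is false.
  3 (successors {0, 1, 2, 3, 4}): φ is false.
  4 (successors {0, 1, 2, 3, 5, 6}): φ is false.
  5 (successors {1, 2, 5}): φ is true.
  6 (successors {2, 3}): φ is true.
Detail at 0 (witness):
  At 0: []<>r is true, (q & []q) | r is false, so []<>r | ((q & []q) | r) is true.
    At 0: []<>r requires <>r at every successor {2, 3}.
      At 2: <>r is true.
      At 3: <>r is true.
    So []<>r is true at 0.
    At 0: q & []q is false, r is false, so (q & []q) | r is false.
      At 0: q is true, []q is false, so q & []q is false.

Yes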